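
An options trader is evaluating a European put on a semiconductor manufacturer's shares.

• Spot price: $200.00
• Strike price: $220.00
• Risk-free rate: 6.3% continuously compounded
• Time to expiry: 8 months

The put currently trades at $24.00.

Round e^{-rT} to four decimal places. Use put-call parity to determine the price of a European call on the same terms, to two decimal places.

$13.04

e^(−rT) = e^(−0.063·0.6667) = 0.9589
Put-call parity: C − P = S − K·e^(−rT) = 200 − 220·0.9589 = 200 − 210.9580 = -10.9580
C = P + (C − P) = 24.00 + (-10.9580) = 13.0420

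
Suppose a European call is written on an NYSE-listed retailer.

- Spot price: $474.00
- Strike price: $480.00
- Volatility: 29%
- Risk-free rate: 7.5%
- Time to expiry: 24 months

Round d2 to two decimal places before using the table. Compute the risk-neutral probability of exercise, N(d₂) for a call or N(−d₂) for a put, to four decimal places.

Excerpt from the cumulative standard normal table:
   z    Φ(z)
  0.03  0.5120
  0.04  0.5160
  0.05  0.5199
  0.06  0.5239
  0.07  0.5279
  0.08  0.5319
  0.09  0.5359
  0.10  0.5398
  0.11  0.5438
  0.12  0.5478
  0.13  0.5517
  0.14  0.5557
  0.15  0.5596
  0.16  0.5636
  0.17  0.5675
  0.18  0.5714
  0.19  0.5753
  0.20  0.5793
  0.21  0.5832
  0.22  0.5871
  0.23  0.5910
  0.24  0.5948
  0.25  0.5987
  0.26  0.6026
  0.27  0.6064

σ√T = 0.29·√2 = 0.4101
d₁ = [ln(474/480) + (0.075 + 0.29²/2)·2] / 0.4101 = [-0.0126 + 0.2341] / 0.4101 = 0.5401 ≈ 0.54
d₂ = d₁ − σ√T = 0.5401 − 0.4101 = 0.1300 ≈ 0.13
Risk-neutral Pr[S_T > K] = N(d₂) = N(0.13) = 0.5517

0.5517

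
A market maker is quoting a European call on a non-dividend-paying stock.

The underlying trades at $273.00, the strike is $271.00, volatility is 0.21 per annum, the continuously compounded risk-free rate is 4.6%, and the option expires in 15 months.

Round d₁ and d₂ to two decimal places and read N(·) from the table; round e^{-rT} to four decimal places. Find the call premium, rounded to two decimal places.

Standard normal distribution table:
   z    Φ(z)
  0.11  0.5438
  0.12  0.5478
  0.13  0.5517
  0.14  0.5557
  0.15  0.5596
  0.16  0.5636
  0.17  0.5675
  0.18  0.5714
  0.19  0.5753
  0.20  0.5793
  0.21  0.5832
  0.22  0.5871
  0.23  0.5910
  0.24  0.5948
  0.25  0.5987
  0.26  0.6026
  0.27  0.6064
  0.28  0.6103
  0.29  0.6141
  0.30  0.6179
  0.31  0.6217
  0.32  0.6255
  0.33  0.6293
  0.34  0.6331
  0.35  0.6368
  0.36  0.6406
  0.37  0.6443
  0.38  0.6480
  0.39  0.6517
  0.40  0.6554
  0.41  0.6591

$33.72

T = 1.25;  σ√T = 0.2348
d₁ = [ln(273/271) + (0.046 + 0.21²/2)·1.25] / 0.2348 = [0.0074 + 0.0851] / 0.2348 = 0.3936 which rounds to 0.39
d₂ = d₁ − σ√T = 0.3936 − 0.2348 = 0.1588 which rounds to 0.16
exp(−rT) = exp(−0.046·1.25) = 0.9441
C = 273·N(0.39) − 271·0.9441·N(0.16) = 273·0.6517 − 271·0.9441·0.5636 = 177.9141 − 144.1977 = 33.7164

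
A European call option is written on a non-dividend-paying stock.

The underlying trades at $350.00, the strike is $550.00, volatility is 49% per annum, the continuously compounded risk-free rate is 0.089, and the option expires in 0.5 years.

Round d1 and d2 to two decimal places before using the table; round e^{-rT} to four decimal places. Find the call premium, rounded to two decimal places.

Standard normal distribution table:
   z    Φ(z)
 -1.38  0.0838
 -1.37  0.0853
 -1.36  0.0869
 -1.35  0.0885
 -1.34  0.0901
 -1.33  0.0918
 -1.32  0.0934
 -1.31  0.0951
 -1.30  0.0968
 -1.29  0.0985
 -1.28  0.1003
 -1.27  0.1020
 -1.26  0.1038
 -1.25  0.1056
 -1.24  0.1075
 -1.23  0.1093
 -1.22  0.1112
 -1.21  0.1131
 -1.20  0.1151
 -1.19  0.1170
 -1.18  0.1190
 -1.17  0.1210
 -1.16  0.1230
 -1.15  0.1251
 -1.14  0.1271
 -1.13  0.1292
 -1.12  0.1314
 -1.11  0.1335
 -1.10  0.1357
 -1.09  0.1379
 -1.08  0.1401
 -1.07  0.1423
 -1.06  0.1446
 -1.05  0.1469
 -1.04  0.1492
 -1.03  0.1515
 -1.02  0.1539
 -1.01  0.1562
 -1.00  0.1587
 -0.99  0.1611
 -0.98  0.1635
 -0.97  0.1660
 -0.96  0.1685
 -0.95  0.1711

$8.99

σ√T = 0.49 × 0.7071 = 0.3465
d₁ = [ln(350/550) + (0.089 + 0.49²/2)·0.5] / 0.3465 = [-0.4520 + 0.1045] / 0.3465 = -1.0028 → -1.00
d₂ = d₁ − σ√T = -1.0028 − 0.3465 = -1.3493 → -1.35
e^(−rT) = e^(−0.089·0.5) = 0.9565
C = 350·N(-1.00) − 550·0.9565·N(-1.35) = 350·0.1587 − 550·0.9565·0.0885 = 55.5450 − 46.5576 = 8.9874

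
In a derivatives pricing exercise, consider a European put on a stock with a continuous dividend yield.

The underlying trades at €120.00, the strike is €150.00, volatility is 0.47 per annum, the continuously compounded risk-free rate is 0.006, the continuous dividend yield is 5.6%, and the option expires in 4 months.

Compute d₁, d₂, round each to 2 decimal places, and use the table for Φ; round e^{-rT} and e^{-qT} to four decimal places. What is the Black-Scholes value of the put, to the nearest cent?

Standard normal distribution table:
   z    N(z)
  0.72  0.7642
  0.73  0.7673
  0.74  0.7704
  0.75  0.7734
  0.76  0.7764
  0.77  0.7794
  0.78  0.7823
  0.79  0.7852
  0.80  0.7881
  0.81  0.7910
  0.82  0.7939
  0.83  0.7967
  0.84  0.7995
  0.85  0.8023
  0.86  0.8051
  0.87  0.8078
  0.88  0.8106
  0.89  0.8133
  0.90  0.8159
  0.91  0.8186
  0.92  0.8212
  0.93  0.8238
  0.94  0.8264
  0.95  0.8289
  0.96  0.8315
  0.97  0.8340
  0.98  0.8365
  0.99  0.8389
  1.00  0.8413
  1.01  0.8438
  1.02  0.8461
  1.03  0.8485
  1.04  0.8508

€35.57

σ√T = 0.47 × 0.5774 = 0.2714
d₁ = [ln(120/150) + (0.006 − 0.056 + ½·0.47²)·0.3333] / (σ√T) = (-0.2231 + 0.0201) / 0.2714 = -0.7481 → -0.75
d₂ = -0.7481 − 0.2714 = -1.0194 → -1.02
exp(−qT) = exp(−0.056·0.3333) = 0.9815;  exp(−rT) = exp(−0.006·0.3333) = 0.9980
N(−d₂) = N(1.02) = 0.8461;  N(−d₁) = N(0.75) = 0.7734
P = 150·0.9980·0.8461 − 120·0.9815·0.7734 = 126.6612 − 91.0911 = 35.5701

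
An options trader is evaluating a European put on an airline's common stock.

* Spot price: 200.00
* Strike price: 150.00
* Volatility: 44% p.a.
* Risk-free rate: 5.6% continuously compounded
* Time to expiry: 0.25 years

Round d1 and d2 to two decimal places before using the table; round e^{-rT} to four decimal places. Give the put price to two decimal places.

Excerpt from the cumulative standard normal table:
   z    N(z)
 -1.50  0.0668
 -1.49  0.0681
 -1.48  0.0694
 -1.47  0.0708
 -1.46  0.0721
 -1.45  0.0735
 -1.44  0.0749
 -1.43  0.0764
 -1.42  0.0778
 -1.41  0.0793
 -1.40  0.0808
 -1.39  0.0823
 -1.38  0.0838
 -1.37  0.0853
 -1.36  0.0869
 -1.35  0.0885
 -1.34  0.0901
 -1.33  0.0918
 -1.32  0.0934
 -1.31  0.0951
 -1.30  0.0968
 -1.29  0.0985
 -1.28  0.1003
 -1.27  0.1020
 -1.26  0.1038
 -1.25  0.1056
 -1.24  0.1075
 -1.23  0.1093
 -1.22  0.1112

1.47

σ√T = 0.44·√0.25 = 0.2200
d₁ = [ln(200/150) + (0.056 + 0.44²/2)·0.25] / 0.2200 = [0.2877 + 0.0382] / 0.2200 = 1.4813 → 1.48
d₂ = d₁ − σ√T = 1.4813 − 0.2200 = 1.2613 → 1.26
exp(−rT) = exp(−0.056·0.25) = 0.9861
N(−d₂) = N(-1.26) = 0.1038;  N(−d₁) = N(-1.48) = 0.0694
P = 150·0.9861·0.1038 − 200·0.0694 = 15.3536 − 13.8800 = 1.4736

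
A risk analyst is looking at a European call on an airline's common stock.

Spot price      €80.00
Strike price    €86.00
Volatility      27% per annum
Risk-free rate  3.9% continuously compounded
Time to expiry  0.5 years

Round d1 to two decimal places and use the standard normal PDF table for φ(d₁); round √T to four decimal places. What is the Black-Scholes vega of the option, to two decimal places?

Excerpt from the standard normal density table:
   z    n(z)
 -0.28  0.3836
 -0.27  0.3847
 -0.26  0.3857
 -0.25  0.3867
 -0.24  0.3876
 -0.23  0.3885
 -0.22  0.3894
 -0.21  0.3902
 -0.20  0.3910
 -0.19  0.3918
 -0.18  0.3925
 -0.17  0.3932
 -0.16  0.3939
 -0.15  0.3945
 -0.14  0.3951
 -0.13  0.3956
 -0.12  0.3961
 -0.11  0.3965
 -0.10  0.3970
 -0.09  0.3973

σ√T = 0.27·√0.5 = 0.1909
d₁ = [ln(80/86) + (0.039 + ½·0.27²)·0.5] / (σ√T) = (-0.0723 + 0.0377) / 0.1909 = -0.1812 ≈ -0.18
√T = √0.5 = 0.7071
φ(d₁) = φ(-0.18) = 0.3925
vega = S·φ(d₁)·√T = 80·0.3925·0.7071 = 22.2029

22.20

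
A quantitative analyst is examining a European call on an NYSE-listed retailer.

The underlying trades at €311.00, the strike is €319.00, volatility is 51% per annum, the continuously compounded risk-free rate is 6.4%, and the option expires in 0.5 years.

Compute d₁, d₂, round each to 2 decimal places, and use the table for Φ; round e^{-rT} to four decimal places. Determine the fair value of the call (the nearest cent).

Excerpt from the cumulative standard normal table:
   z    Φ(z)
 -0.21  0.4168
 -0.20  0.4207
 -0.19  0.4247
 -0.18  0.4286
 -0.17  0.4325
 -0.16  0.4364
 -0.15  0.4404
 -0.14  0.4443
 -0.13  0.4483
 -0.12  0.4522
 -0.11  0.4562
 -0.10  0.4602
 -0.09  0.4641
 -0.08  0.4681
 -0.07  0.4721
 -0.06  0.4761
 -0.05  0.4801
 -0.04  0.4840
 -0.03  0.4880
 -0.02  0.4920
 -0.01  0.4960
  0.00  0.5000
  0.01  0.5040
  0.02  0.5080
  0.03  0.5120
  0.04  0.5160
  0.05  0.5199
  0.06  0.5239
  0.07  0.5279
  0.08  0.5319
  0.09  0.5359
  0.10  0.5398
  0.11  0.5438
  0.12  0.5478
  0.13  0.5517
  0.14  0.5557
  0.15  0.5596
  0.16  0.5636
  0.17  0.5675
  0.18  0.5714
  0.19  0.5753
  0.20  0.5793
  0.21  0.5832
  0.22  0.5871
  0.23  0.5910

€45.34

σ√T = 0.51 × 0.7071 = 0.3606
d₁ = [ln(311/319) + (0.064 + 0.51²/2)·0.5] / 0.3606 = [-0.0254 + 0.0970] / 0.3606 = 0.1986 which rounds to 0.20
d₂ = d₁ − σ√T = 0.1986 − 0.3606 = -0.1620 which rounds to -0.16
exp(−rT) = exp(−0.064·0.5) = 0.9685
C = 311·N(0.20) − 319·0.9685·N(-0.16) = 311·0.5793 − 319·0.9685·0.4364 = 180.1623 − 134.8264 = 45.3359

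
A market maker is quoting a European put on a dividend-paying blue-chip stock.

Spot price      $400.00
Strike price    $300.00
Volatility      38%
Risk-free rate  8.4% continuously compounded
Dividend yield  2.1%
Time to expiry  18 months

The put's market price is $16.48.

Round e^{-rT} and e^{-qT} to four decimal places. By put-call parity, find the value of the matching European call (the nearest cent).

$139.60

exp(−qT) = exp(−0.021·1.5) = 0.9690;  exp(−rT) = exp(−0.084·1.5) = 0.8816
Put-call parity: C − P = S·e^(−qT) − K·e^(−rT) = 400·0.9690 − 300·0.8816 = 387.6000 − 264.4800 = 123.1200
C = P + (C − P) = 16.48 + (123.1200) = 139.6000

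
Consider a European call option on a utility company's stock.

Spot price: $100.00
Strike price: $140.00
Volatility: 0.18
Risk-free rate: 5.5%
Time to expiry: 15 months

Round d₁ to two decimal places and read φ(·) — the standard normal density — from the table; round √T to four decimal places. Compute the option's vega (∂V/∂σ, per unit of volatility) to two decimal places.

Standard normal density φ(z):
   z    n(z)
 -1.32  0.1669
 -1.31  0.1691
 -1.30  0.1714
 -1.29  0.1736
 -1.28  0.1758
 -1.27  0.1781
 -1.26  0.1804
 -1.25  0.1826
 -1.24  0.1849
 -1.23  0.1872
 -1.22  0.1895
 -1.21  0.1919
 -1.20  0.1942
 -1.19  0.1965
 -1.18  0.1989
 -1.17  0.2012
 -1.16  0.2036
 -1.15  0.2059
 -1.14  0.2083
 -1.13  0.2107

20.93

σ√T = 0.18·√1.25 = 0.2012
d₁ = [ln(100/140) + (0.055 + ½·0.18²)·1.25] / (σ√T) = (-0.3365 + 0.0890) / 0.2012 = -1.2297 which rounds to -1.23
√T = √1.25 = 1.1180
φ(d₁) = φ(-1.23) = 0.1872
vega = S·φ(d₁)·√T = 100·0.1872·1.1180 = 20.9290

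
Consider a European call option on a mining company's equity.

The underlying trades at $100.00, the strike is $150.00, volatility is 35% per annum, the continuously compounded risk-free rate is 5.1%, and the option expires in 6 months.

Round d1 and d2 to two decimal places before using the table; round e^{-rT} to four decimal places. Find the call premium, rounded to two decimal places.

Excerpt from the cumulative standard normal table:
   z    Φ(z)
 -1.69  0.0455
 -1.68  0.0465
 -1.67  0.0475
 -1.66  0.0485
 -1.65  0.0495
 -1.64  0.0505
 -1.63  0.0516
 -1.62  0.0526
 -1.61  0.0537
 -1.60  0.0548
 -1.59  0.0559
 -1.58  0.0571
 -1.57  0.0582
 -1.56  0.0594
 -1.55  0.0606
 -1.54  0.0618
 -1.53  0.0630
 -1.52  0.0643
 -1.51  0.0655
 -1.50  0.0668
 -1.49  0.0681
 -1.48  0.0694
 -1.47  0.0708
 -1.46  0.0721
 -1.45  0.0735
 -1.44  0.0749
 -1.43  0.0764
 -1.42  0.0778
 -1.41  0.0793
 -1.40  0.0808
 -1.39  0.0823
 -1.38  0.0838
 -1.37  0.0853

σ√T = 0.35·√0.5 = 0.2475
d₁ = [ln(100/150) + (0.051 + 0.35²/2)·0.5] / 0.2475 = [-0.4055 + 0.0561] / 0.2475 = -1.4115 ⇒ -1.41
d₂ = d₁ − σ√T = -1.4115 − 0.2475 = -1.6590 ⇒ -1.66
exp(−rT) = exp(−0.051·0.5) = 0.9748
N(d₁) = N(-1.41) = 0.0793;  N(d₂) = N(-1.66) = 0.0485
C = 100·0.0793 − 150·0.9748·0.0485 = 7.9300 − 7.0917 = 0.8383

$0.84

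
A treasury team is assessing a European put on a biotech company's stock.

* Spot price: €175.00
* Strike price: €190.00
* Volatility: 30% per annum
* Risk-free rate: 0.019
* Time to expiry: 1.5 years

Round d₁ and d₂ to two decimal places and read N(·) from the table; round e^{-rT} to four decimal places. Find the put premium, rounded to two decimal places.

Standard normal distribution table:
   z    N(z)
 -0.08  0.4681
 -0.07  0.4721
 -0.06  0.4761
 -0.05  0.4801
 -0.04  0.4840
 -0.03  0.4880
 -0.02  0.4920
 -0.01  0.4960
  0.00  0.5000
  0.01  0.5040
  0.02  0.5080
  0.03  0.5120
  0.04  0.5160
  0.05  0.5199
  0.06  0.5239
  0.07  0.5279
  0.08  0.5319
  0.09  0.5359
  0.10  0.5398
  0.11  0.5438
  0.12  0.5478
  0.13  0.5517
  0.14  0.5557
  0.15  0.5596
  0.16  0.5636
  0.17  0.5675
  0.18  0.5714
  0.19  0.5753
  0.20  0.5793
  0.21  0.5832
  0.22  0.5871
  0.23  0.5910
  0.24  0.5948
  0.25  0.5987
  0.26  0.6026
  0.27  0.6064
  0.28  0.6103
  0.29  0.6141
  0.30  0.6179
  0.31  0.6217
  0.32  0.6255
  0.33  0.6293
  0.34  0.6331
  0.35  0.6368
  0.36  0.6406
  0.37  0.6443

€31.51

σ√T = 0.3 × 1.2247 = 0.3674
d₁ = [ln(175/190) + (0.019 + 0.3²/2)·1.5] / 0.3674 = [-0.0822 + 0.0960] / 0.3674 = 0.0375 → 0.04
d₂ = d₁ − σ√T = 0.0375 − 0.3674 = -0.3300 → -0.33
e^(−rT) = e^(−0.019·1.5) = 0.9719
N(−d₂) = N(0.33) = 0.6293;  N(−d₁) = N(-0.04) = 0.4840
P = 190·0.9719·0.6293 − 175·0.4840 = 116.2072 − 84.7000 = 31.5072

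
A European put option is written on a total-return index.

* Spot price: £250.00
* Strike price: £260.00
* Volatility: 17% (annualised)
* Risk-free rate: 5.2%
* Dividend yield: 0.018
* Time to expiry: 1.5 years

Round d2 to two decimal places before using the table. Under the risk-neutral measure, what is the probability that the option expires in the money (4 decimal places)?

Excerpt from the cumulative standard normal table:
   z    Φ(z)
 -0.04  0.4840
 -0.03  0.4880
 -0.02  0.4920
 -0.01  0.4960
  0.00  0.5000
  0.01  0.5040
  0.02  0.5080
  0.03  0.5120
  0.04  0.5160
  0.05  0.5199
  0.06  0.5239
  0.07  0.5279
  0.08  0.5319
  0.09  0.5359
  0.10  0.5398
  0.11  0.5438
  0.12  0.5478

T = 1.5;  σ√T = 0.2082
d₁ = [ln(250/260) + (0.052 − 0.018 + 0.17²/2)·1.5] / 0.2082 = [-0.0392 + 0.0727] / 0.2082 = 0.1607 ⇒ 0.16
d₂ = d₁ − σ√T = 0.1607 − 0.2082 = -0.0475 ⇒ -0.05
Risk-neutral Pr[S_T < K] = N(−d₂) = N(0.05) = 0.5199

0.5199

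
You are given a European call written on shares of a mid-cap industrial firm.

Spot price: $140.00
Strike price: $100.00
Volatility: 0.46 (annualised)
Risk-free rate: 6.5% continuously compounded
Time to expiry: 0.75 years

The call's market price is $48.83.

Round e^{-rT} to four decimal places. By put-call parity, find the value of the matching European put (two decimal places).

$4.07

e^(−rT) = e^(−0.065·0.75) = 0.9524
Put-call parity: C − P = S − K·e^(−rT) = 140 − 100·0.9524 = 140 − 95.2400 = 44.7600
P = C − (C − P) = 48.83 − (44.7600) = 4.0700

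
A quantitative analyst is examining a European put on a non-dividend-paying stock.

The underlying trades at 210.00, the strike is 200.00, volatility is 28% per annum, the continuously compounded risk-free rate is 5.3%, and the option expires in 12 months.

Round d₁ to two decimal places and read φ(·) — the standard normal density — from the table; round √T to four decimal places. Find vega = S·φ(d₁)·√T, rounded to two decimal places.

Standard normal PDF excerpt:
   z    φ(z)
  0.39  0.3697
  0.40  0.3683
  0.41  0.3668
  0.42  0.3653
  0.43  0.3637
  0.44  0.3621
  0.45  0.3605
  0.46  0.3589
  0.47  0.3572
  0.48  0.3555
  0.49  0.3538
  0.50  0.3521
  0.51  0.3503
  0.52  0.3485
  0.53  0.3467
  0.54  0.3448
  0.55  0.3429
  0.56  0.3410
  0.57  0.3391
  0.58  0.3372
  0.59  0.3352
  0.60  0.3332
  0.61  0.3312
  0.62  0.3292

73.94

T = 1;  σ√T = 0.2800
d₁ = [ln(210/200) + (0.053 + 0.28²/2)·1] / 0.2800 = [0.0488 + 0.0922] / 0.2800 = 0.5035 which rounds to 0.50
√T = √1 = 1.0000
φ(d₁) = φ(0.50) = 0.3521
vega = S·φ(d₁)·√T = 210·0.3521·1.0000 = 73.9410
(Vega is the same for a European call and put with the same parameters.)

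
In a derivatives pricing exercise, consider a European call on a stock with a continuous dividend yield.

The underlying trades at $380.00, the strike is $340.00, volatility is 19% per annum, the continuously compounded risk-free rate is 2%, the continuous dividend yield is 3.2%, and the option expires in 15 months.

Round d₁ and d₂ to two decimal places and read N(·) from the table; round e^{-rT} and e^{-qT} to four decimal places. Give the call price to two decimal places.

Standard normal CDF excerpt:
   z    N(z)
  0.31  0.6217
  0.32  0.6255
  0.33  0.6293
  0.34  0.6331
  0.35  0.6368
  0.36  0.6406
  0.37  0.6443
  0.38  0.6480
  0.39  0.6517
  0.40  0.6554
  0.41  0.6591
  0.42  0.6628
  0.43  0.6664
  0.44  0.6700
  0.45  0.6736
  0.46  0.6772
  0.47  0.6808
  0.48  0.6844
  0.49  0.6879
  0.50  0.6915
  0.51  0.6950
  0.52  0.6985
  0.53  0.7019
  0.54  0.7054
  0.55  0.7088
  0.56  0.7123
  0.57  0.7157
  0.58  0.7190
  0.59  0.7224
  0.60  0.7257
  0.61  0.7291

σ√T = 0.19 × 1.1180 = 0.2124
d₁ = [ln(380/340) + (0.02 − 0.032 + ½·0.19²)·1.25] / (σ√T) = (0.1112 + 0.0076) / 0.2124 = 0.5592 which rounds to 0.56
d₂ = 0.5592 − 0.2124 = 0.3468 which rounds to 0.35
exp(−qT) = exp(−0.032·1.25) = 0.9608;  exp(−rT) = exp(−0.02·1.25) = 0.9753
N(d₁) = N(0.56) = 0.7123;  N(d₂) = N(0.35) = 0.6368
C = 380·0.9608·0.7123 − 340·0.9753·0.6368 = 260.0636 − 211.1642 = 48.8994

$48.90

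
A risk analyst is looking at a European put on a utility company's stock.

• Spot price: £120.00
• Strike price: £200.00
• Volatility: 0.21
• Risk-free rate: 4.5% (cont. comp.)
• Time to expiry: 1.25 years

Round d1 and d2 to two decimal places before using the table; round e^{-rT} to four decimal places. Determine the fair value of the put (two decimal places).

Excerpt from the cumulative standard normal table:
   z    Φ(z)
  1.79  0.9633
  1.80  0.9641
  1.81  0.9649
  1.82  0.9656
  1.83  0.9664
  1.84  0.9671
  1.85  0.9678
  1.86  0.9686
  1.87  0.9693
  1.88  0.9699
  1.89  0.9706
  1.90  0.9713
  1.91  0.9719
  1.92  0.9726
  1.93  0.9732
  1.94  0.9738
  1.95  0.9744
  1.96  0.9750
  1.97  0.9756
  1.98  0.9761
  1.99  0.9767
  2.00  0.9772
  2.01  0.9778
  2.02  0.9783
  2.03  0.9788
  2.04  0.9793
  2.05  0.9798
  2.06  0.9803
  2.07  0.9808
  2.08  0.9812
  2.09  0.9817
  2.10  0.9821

£69.37

σ√T = 0.21·√1.25 = 0.2348
d₁ = [ln(120/200) + (0.045 + 0.21²/2)·1.25] / 0.2348 = [-0.5108 + 0.0838] / 0.2348 = -1.8187 ⇒ -1.82
d₂ = d₁ − σ√T = -1.8187 − 0.2348 = -2.0535 ⇒ -2.05
exp(−rT) = exp(−0.045·1.25) = 0.9453
N(−d₂) = N(2.05) = 0.9798;  N(−d₁) = N(1.82) = 0.9656
P = 200·0.9453·0.9798 − 120·0.9656 = 185.2410 − 115.8720 = 69.3690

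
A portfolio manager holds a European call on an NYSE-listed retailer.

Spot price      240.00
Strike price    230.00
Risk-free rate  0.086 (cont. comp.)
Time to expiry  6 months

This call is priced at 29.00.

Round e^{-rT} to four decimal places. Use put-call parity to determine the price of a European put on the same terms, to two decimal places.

9.32

e^(−rT) = e^(−0.086·0.5) = 0.9579
Put-call parity: C − P = S − K·e^(−rT) = 240 − 230·0.9579 = 240 − 220.3170 = 19.6830
P = C − (C − P) = 29.00 − (19.6830) = 9.3170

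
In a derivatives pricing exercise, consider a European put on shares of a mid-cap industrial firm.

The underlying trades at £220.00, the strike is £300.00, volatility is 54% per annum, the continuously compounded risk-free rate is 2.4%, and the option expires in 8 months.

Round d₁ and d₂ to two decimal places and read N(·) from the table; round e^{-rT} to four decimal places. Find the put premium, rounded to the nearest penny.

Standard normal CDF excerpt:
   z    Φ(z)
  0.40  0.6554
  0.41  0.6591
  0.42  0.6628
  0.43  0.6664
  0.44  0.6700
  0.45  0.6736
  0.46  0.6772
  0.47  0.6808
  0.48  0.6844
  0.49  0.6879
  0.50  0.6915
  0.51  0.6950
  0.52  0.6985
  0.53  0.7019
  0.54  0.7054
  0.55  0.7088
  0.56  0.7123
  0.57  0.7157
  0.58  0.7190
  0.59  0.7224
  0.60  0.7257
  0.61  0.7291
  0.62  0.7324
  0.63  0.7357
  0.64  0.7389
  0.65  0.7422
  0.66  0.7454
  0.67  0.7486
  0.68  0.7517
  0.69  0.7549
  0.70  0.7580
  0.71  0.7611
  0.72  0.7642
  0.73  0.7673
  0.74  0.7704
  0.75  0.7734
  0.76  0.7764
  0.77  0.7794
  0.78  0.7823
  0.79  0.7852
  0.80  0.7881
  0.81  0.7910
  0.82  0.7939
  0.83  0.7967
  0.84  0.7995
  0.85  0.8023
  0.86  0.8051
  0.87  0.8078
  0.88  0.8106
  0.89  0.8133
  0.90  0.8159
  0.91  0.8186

σ√T = 0.54·√0.6667 = 0.4409
d₁ = [ln(220/300) + (0.024 + 0.54²/2)·0.6667] / 0.4409 = [-0.3102 + 0.1132] / 0.4409 = -0.4467 ≈ -0.45
d₂ = d₁ − σ√T = -0.4467 − 0.4409 = -0.8876 ≈ -0.89
e^(−rT) = e^(−0.024·0.6667) = 0.9841
N(−d₂) = N(0.89) = 0.8133;  N(−d₁) = N(0.45) = 0.6736
P = 300·0.9841·0.8133 − 220·0.6736 = 240.1106 − 148.1920 = 91.9186

£91.92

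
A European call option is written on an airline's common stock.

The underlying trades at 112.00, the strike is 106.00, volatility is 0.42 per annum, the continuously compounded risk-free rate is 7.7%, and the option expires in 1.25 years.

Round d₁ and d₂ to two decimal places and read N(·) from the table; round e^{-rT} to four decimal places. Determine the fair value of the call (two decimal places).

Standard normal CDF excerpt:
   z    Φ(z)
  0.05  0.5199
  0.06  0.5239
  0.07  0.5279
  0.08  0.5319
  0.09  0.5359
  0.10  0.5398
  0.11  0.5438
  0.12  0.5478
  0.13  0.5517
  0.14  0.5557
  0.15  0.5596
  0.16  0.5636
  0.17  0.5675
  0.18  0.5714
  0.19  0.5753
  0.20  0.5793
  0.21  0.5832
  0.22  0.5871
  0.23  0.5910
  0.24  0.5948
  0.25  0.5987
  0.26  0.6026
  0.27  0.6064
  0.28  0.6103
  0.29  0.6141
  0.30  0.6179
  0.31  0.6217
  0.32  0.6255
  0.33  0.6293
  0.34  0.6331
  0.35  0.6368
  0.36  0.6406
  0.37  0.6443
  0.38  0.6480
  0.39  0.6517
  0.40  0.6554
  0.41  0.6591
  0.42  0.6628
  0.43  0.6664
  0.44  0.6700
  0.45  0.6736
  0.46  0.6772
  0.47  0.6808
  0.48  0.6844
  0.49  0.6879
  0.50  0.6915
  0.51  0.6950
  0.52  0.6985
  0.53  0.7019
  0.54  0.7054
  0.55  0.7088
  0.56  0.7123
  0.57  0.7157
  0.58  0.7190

28.19

T = 1.25;  σ√T = 0.4696
d₁ = [ln(112/106) + (0.077 + 0.42²/2)·1.25] / 0.4696 = [0.0551 + 0.2065] / 0.4696 = 0.5570 → 0.56
d₂ = d₁ − σ√T = 0.5570 − 0.4696 = 0.0874 → 0.09
exp(−rT) = exp(−0.077·1.25) = 0.9082
C = 112·N(0.56) − 106·0.9082·N(0.09) = 112·0.7123 − 106·0.9082·0.5359 = 79.7776 − 51.5907 = 28.1869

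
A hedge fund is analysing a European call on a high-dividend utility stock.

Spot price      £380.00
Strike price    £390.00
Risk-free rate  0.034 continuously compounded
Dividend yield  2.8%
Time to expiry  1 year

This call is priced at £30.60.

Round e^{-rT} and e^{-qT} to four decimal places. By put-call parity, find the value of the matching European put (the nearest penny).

exp(−qT) = exp(−0.028·1) = 0.9724;  exp(−rT) = exp(−0.034·1) = 0.9666
Put-call parity: C − P = S·e^(−qT) − K·e^(−rT) = 380·0.9724 − 390·0.9666 = 369.5120 − 376.9740 = -7.4620
P = C − (C − P) = 30.60 − (-7.4620) = 38.0620

£38.06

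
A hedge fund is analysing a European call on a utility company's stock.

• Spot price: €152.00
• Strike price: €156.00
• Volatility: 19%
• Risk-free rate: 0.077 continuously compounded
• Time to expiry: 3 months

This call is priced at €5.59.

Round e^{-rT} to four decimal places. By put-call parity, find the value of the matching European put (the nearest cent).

e^(−rT) = e^(−0.077·0.25) = 0.9809
Put-call parity: C − P = S − K·e^(−rT) = 152 − 156·0.9809 = 152 − 153.0204 = -1.0204
P = C − (C − P) = 5.59 − (-1.0204) = 6.6104

€6.61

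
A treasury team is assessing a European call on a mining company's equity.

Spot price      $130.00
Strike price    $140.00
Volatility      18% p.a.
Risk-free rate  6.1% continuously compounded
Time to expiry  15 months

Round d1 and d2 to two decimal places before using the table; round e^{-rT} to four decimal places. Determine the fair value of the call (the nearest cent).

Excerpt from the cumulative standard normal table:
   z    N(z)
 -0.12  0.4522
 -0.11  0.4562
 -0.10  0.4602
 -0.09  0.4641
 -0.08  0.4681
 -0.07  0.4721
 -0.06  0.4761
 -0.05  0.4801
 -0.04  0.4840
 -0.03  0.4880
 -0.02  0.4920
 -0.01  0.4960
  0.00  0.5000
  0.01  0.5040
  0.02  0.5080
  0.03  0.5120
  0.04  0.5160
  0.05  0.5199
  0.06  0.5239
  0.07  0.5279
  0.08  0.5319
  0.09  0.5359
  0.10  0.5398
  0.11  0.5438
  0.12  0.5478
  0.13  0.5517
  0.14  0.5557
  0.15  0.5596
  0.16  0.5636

$10.49

T = 1.25;  σ√T = 0.2012
d₁ = [ln(130/140) + (0.061 + ½·0.18²)·1.25] / (σ√T) = (-0.0741 + 0.0965) / 0.2012 = 0.1113 ⇒ 0.11
d₂ = 0.1113 − 0.2012 = -0.0900 ⇒ -0.09
e^(−rT) = e^(−0.061·1.25) = 0.9266
C = 130·N(0.11) − 140·0.9266·N(-0.09) = 130·0.5438 − 140·0.9266·0.4641 = 70.6940 − 60.2049 = 10.4891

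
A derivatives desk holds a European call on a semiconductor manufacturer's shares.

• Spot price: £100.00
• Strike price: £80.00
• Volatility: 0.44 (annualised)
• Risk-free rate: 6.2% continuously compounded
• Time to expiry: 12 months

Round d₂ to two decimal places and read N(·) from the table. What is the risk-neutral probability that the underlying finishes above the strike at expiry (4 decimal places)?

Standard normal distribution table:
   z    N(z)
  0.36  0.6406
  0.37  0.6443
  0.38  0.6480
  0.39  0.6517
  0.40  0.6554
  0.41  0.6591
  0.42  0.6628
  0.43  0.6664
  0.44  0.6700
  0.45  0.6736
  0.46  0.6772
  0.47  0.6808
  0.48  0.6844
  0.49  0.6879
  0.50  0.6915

T = 1;  σ√T = 0.4400
d₁ = [ln(100/80) + (0.062 + 0.44²/2)·1] / 0.4400 = [0.2231 + 0.1588] / 0.4400 = 0.8681 → 0.87
d₂ = d₁ − σ√T = 0.8681 − 0.4400 = 0.4281 → 0.43
Pr(exercise) under Q = N(d₂) = 0.6664

0.6664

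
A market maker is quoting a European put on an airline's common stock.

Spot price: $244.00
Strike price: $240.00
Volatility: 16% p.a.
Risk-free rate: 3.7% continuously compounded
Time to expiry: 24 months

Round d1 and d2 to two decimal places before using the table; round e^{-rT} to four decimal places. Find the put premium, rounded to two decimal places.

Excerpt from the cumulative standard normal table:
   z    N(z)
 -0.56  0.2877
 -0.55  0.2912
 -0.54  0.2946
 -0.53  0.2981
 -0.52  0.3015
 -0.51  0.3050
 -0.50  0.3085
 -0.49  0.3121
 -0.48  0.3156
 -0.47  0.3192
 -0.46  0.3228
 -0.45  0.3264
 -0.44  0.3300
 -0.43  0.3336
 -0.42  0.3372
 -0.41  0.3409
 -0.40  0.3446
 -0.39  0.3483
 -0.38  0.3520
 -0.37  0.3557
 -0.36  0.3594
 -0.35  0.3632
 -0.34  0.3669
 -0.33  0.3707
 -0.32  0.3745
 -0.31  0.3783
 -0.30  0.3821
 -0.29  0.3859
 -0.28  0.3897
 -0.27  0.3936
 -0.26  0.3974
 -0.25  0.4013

T = 2;  σ√T = 0.2263
d₁ = [ln(244/240) + (0.037 + ½·0.16²)·2] / (σ√T) = (0.0165 + 0.0996) / 0.2263 = 0.5132 ⇒ 0.51
d₂ = 0.5132 − 0.2263 = 0.2869 ⇒ 0.29
e^(−rT) = e^(−0.037·2) = 0.9287
P = 240·0.9287·N(-0.29) − 244·N(-0.51) = 240·0.9287·0.3859 − 244·0.3050 = 86.0125 − 74.4200 = 11.5925

$11.59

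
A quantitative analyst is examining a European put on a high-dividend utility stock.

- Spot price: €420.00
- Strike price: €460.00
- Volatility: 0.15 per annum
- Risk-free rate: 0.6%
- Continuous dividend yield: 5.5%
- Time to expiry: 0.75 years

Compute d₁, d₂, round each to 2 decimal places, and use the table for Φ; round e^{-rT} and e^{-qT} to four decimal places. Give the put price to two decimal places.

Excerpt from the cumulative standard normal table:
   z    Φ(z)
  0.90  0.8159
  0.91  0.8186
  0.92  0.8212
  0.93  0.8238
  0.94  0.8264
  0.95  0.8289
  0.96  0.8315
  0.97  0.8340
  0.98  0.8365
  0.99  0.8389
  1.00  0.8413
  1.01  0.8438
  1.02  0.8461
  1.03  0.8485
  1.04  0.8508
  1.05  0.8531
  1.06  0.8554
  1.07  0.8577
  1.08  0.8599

€59.69

σ√T = 0.15·√0.75 = 0.1299
d₁ = [ln(420/460) + (0.006 − 0.055 + ½·0.15²)·0.75] / (σ√T) = (-0.0910 − 0.0283) / 0.1299 = -0.9183 ⇒ -0.92
d₂ = -0.9183 − 0.1299 = -1.0482 ⇒ -1.05
e^(−qT) = e^(−0.055·0.75) = 0.9596;  e^(−rT) = e^(−0.006·0.75) = 0.9955
N(−d₂) = N(1.05) = 0.8531;  N(−d₁) = N(0.92) = 0.8212
P = 460·0.9955·0.8531 − 420·0.9596·0.8212 = 390.6601 − 330.9699 = 59.6902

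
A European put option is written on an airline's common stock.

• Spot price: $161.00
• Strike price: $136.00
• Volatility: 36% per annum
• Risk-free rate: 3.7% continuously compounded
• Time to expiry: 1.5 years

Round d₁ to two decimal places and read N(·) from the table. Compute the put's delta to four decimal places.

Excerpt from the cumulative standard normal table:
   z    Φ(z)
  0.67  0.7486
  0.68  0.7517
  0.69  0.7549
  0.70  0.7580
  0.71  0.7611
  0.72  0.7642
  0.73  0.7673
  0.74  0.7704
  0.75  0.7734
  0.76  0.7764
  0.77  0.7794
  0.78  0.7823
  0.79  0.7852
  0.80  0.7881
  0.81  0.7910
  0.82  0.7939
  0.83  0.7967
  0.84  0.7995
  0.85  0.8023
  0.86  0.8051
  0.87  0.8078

-0.2327

σ√T = 0.36 × 1.2247 = 0.4409
d₁ = [ln(161/136) + (0.037 + ½·0.36²)·1.5] / (σ√T) = (0.1687 + 0.1527) / 0.4409 = 0.7291 ⇒ 0.73
N(d₁) = N(0.73) = 0.7673
Δ_put = N(d₁) − 1 = 0.7673 − 1 = -0.2327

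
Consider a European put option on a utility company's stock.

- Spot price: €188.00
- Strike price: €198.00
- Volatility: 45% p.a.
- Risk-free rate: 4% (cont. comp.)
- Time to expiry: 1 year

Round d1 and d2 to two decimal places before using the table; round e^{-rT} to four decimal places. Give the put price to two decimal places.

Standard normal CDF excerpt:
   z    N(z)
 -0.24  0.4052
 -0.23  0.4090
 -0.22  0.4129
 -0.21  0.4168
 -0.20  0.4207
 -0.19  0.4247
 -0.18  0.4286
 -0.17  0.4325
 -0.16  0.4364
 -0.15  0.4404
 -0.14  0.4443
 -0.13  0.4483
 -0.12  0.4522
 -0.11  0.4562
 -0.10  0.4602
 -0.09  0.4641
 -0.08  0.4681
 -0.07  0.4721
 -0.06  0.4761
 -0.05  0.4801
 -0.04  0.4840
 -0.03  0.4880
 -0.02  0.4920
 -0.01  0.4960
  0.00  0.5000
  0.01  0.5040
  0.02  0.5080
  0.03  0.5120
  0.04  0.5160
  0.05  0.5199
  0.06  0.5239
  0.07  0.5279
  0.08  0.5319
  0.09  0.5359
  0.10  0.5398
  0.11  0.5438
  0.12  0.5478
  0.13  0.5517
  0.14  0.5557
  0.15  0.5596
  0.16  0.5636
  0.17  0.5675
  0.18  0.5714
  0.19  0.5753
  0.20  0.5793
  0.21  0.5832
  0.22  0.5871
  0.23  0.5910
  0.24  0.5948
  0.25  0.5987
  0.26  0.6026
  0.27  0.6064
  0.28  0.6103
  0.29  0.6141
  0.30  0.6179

€34.80

T = 1;  σ√T = 0.4500
ln(S/K) + (r + σ²/2)T = ln(188/198) + (0.04 + 0.45²/2)·1 = -0.0518 + 0.1413 = 0.0894
d₁ = 0.0894 / 0.4500 = 0.1987 ≈ 0.20
d₂ = d₁ − σ√T = 0.1987 − 0.4500 = -0.2513 ≈ -0.25
e^(−rT) = e^(−0.04·1) = 0.9608
N(−d₂) = N(0.25) = 0.5987;  N(−d₁) = N(-0.20) = 0.4207
P = 198·0.9608·0.5987 − 188·0.4207 = 113.8957 − 79.0916 = 34.8041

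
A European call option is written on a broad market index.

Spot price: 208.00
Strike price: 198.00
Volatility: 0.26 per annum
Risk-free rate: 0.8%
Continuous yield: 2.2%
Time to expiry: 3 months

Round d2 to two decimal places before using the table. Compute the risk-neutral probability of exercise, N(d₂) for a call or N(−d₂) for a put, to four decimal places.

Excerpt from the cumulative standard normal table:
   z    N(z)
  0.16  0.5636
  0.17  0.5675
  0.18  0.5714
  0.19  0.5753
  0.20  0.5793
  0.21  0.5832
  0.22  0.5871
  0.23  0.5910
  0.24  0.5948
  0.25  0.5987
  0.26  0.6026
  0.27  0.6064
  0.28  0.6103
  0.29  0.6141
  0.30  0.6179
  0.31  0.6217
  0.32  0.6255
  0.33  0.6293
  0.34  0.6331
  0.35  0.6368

T = 0.25;  σ√T = 0.1300
d₁ = [ln(208/198) + (0.008 − 0.022 + 0.26²/2)·0.25] / 0.1300 = [0.0493 + 0.0050] / 0.1300 = 0.4171 → 0.42
d₂ = d₁ − σ√T = 0.4171 − 0.1300 = 0.2871 → 0.29
Risk-neutral Pr[S_T > K] = N(d₂) = N(0.29) = 0.6141

0.6141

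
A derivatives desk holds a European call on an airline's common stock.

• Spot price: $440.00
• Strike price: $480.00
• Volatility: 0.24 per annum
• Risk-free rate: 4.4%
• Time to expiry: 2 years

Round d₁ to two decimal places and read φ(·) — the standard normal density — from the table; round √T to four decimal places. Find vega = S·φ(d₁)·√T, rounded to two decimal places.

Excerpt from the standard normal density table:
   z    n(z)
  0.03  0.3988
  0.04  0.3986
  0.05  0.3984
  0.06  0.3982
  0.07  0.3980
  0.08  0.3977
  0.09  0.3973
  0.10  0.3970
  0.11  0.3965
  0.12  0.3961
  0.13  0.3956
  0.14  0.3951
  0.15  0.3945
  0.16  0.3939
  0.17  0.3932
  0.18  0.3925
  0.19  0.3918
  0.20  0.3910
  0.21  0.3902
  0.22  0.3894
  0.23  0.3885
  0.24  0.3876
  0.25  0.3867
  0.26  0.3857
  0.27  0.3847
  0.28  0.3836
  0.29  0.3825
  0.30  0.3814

244.67

T = 2;  σ√T = 0.3394
ln(S/K) + (r + σ²/2)T = ln(440/480) + (0.044 + 0.24²/2)·2 = -0.0870 + 0.1456 = 0.0586
d₁ = 0.0586 / 0.3394 = 0.1726 which rounds to 0.17
√T = √2 = 1.4142
φ(d₁) = φ(0.17) = 0.3932
vega = S·φ(d₁)·√T = 440·0.3932·1.4142 = 244.6679
(The put has the same vega.)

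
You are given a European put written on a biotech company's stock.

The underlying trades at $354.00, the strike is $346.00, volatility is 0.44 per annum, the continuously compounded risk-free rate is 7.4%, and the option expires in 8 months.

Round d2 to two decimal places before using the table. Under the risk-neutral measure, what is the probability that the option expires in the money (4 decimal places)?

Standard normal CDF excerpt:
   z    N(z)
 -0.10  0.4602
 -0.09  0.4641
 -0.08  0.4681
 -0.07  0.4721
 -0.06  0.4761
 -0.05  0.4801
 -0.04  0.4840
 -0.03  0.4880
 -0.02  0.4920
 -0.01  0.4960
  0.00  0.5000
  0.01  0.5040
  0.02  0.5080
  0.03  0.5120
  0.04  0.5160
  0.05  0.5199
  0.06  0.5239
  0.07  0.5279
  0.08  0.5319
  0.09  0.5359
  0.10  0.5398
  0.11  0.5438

0.4920

σ√T = 0.44 × 0.8165 = 0.3593
ln(S/K) + (r + σ²/2)T = ln(354/346) + (0.074 + 0.44²/2)·0.6667 = 0.0229 + 0.1139 = 0.1367
d₁ = 0.1367 / 0.3593 = 0.3806 → 0.38
d₂ = d₁ − σ√T = 0.3806 − 0.3593 = 0.0213 → 0.02
Pr(exercise) under Q = N(−d₂) = N(-0.02) = 0.4920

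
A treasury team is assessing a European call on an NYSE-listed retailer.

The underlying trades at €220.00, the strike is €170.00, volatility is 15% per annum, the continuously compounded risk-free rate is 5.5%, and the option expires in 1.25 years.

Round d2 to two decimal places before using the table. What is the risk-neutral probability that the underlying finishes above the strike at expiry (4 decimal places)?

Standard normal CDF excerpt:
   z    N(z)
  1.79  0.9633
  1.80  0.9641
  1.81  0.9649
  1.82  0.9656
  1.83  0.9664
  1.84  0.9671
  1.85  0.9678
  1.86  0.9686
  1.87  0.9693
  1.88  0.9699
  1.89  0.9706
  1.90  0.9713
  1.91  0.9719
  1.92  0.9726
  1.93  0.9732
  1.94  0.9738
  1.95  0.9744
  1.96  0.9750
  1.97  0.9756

0.9686

T = 1.25;  σ√T = 0.1677
d₁ = [ln(220/170) + (0.055 + 0.15²/2)·1.25] / 0.1677 = [0.2578 + 0.0828] / 0.1677 = 2.0312 → 2.03
d₂ = d₁ − σ√T = 2.0312 − 0.1677 = 1.8635 → 1.86
Pr(exercise) under Q = N(d₂) = 0.9686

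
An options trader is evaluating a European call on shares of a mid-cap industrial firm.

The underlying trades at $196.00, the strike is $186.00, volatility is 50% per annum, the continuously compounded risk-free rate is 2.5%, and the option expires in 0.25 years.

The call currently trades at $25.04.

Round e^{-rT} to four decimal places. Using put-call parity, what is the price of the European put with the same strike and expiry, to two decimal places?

$13.89

e^(−rT) = e^(−0.025·0.25) = 0.9938
Put-call parity: C − P = S − K·e^(−rT) = 196 − 186·0.9938 = 196 − 184.8468 = 11.1532
P = C − (C − P) = 25.04 − (11.1532) = 13.8868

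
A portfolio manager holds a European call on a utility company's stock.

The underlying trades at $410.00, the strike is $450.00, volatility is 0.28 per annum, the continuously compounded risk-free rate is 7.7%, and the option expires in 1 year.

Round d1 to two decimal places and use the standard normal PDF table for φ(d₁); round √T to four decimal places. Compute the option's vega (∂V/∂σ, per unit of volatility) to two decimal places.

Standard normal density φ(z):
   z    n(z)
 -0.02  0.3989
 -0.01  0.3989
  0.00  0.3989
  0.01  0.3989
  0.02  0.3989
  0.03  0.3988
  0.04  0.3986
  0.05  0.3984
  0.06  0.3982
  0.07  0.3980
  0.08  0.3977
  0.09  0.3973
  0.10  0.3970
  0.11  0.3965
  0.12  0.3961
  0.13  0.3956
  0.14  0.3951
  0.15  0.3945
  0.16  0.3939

σ√T = 0.28·√1 = 0.2800
d₁ = [ln(410/450) + (0.077 + 0.28²/2)·1] / 0.2800 = [-0.0931 + 0.1162] / 0.2800 = 0.0825 → 0.08
√T = √1 = 1.0000
φ(d₁) = φ(0.08) = 0.3977
vega = S·φ(d₁)·√T = 410·0.3977·1.0000 = 163.0570
(Vega is the same for a European call and put with the same parameters.)

163.06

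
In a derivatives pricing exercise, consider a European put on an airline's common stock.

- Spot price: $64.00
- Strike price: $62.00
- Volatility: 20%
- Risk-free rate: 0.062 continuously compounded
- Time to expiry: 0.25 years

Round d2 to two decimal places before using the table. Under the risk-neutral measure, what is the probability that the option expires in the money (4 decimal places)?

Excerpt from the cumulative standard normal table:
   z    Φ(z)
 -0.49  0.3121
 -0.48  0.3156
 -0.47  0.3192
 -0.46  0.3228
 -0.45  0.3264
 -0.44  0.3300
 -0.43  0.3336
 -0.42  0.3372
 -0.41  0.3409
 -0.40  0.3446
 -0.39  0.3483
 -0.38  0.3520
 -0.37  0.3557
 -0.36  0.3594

0.3372

σ√T = 0.2 × 0.5000 = 0.1000
d₁ = [ln(64/62) + (0.062 + ½·0.2²)·0.25] / (σ√T) = (0.0317 + 0.0205) / 0.1000 = 0.5225 ≈ 0.52
d₂ = 0.5225 − 0.1000 = 0.4225 ≈ 0.42
Risk-neutral Pr[S_T < K] = N(−d₂) = N(-0.42) = 0.3372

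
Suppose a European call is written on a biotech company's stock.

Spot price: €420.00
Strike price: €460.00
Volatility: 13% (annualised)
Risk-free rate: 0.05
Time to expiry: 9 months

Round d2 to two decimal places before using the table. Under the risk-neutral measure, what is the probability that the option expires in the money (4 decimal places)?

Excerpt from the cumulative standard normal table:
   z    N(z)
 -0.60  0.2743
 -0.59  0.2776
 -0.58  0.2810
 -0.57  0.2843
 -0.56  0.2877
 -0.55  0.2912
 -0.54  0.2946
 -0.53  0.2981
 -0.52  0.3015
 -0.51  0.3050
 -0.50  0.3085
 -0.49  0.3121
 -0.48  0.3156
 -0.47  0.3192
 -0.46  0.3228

σ√T = 0.13·√0.75 = 0.1126
d₁ = [ln(420/460) + (0.05 + ½·0.13²)·0.75] / (σ√T) = (-0.0910 + 0.0438) / 0.1126 = -0.4187 ≈ -0.42
d₂ = -0.4187 − 0.1126 = -0.5312 ≈ -0.53
Risk-neutral Pr[S_T > K] = N(d₂) = N(-0.53) = 0.2981

0.2981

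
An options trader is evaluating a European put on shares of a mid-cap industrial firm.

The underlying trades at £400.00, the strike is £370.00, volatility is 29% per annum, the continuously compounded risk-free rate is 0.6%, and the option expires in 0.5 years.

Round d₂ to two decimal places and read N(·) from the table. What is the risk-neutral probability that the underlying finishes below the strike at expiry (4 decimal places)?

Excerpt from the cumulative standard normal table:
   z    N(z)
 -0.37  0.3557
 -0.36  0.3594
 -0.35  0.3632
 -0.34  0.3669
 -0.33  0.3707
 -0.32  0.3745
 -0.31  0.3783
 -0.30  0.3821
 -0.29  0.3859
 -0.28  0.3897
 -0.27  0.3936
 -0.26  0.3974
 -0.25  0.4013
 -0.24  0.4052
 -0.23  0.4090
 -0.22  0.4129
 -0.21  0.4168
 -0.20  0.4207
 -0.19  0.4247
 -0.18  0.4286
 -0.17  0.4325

σ√T = 0.29 × 0.7071 = 0.2051
ln(S/K) + (r + σ²/2)T = ln(400/370) + (0.006 + 0.29²/2)·0.5 = 0.0780 + 0.0240 = 0.1020
d₁ = 0.1020 / 0.2051 = 0.4973 ⇒ 0.50
d₂ = d₁ − σ√T = 0.4973 − 0.2051 = 0.2923 ⇒ 0.29
Pr(exercise) under Q = N(−d₂) = N(-0.29) = 0.3859

0.3859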